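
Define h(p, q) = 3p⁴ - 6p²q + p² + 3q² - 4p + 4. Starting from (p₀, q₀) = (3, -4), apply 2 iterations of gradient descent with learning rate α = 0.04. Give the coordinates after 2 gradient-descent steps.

∇h = (12p³ - 12pq + 2p - 4, -6p² + 6q)
Step 1: at (3, -4), ∇h = (470, -78) → (3, -4) − 0.04·(470, -78) = (-15.8, -0.88)
Step 2: at (-15.8, -0.88), ∇h = (-47534.192, -1503.12) → (-15.8, -0.88) − 0.04·(-47534.192, -1503.12) = (1885.56768, 59.2448)

(1885.56768, 59.2448)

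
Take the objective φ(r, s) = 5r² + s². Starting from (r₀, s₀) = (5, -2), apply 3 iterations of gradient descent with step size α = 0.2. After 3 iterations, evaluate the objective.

125.186624

∇φ = (10r, 2s)
(r₁, s₁) = (5, -2) − 0.2·(50, -4) = (-5, -1.2)
(r₂, s₂) = (-5, -1.2) − 0.2·(-50, -2.4) = (5, -0.72)
(r₃, s₃) = (5, -0.72) − 0.2·(50, -1.44) = (-5, -0.432)
φ(-5, -0.432) = 125.186624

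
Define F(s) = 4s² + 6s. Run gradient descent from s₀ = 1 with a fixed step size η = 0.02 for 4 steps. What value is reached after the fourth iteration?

0.12127488

F′(s) = 8s + 6
s₁ = 1 − 0.02·14 = 0.72
s₂ = 0.72 − 0.02·11.76 = 0.4848
s₃ = 0.4848 − 0.02·9.8784 = 0.287232
s₄ = 0.287232 − 0.02·8.297856 = 0.12127488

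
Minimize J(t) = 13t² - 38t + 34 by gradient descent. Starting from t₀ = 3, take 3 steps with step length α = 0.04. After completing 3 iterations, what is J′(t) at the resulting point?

J′(t) = 26t - 38
Step 1: J′(3) = 40; t₁ = 3 − 0.04·40 = 1.4
Step 2: J′(1.4) = -1.6; t₂ = 1.4 − 0.04·(-1.6) = 1.464
Step 3: J′(1.464) = 0.064; t₃ = 1.464 − 0.04·0.064 = 1.46144
J′(t) at (1.46144) = -0.00256

-0.00256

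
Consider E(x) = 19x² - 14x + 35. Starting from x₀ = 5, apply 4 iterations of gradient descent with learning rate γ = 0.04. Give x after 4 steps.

0.70706432

E′(x) = 38x - 14
Step 1: E′(5) = 176; x₁ = 5 − 0.04·176 = -2.04
Step 2: E′(-2.04) = -91.52; x₂ = -2.04 − 0.04·(-91.52) = 1.6208
Step 3: E′(1.6208) = 47.5904; x₃ = 1.6208 − 0.04·47.5904 = -0.282816
Step 4: E′(-0.282816) = -24.747008; x₄ = -0.282816 − 0.04·(-24.747008) = 0.70706432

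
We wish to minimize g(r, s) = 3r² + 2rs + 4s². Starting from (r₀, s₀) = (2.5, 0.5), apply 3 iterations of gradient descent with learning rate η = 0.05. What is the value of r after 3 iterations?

0.8435

∇g = (6r + 2s, 2r + 8s)
(r₁, s₁) = (2.5, 0.5) − 0.05·(16, 9) = (1.7, 0.05)
(r₂, s₂) = (1.7, 0.05) − 0.05·(10.3, 3.8) = (1.185, -0.14)
(r₃, s₃) = (1.185, -0.14) − 0.05·(6.83, 1.25) = (0.8435, -0.2025)
r = 0.8435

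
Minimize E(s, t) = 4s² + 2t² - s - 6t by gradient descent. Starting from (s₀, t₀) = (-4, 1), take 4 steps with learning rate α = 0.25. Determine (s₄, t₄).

(-4, 1.5)

∇E = (8s - 1, 4t - 6)
(s₁, t₁) = (-4, 1) − 0.25·(-33, -2) = (4.25, 1.5)
(s₂, t₂) = (4.25, 1.5) − 0.25·(33, 0) = (-4, 1.5)
(s₃, t₃) = (-4, 1.5) − 0.25·(-33, 0) = (4.25, 1.5)
(s₄, t₄) = (4.25, 1.5) − 0.25·(33, 0) = (-4, 1.5)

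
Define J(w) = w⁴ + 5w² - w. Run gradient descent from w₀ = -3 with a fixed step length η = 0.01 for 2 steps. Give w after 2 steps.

-1.27206876

J′(w) = 4w³ + 10w - 1
Step 1: J′(-3) = -139; w₁ = -3 − 0.01·(-139) = -1.61
Step 2: J′(-1.61) = -33.793124; w₂ = -1.61 − 0.01·(-33.793124) = -1.27206876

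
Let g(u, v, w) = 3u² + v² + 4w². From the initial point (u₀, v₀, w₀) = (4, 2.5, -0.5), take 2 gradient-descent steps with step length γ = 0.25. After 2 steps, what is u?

∇g = (6u, 2v, 8w)
(u₁, v₁, w₁) = (4, 2.5, -0.5) − 0.25·(24, 5, -4) = (-2, 1.25, 0.5)
(u₂, v₂, w₂) = (-2, 1.25, 0.5) − 0.25·(-12, 2.5, 4) = (1, 0.625, -0.5)
u = 1

1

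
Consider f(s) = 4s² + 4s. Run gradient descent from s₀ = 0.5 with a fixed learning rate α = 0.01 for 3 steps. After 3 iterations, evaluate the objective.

1.425420005376

f′(s) = 8s + 4
Step 1: f′(0.5) = 8; s₁ = 0.5 − 0.01·8 = 0.42
Step 2: f′(0.42) = 7.36; s₂ = 0.42 − 0.01·7.36 = 0.3464
Step 3: f′(0.3464) = 6.7712; s₃ = 0.3464 − 0.01·6.7712 = 0.278688
f(0.278688) = 1.425420005376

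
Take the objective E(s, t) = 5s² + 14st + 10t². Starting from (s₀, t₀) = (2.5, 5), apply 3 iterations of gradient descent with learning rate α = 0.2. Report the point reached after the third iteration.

∇E = (10s + 14t, 14s + 20t)
Step 1: at (2.5, 5), ∇E = (95, 135) → (2.5, 5) − 0.2·(95, 135) = (-16.5, -22)
Step 2: at (-16.5, -22), ∇E = (-473, -671) → (-16.5, -22) − 0.2·(-473, -671) = (78.1, 112.2)
Step 3: at (78.1, 112.2), ∇E = (2351.8, 3337.4) → (78.1, 112.2) − 0.2·(2351.8, 3337.4) = (-392.26, -555.28)

(-392.26, -555.28)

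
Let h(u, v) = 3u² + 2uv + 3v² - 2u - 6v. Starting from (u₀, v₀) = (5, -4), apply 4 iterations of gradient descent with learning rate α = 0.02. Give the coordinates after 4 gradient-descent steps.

∇h = (6u + 2v - 2, 2u + 6v - 6)
(u₁, v₁) = (5, -4) − 0.02·(20, -20) = (4.6, -3.6)
(u₂, v₂) = (4.6, -3.6) − 0.02·(18.4, -18.4) = (4.232, -3.232)
(u₃, v₃) = (4.232, -3.232) − 0.02·(16.928, -16.928) = (3.89344, -2.89344)
(u₄, v₄) = (3.89344, -2.89344) − 0.02·(15.57376, -15.57376) = (3.5819648, -2.5819648)

(3.5819648, -2.5819648)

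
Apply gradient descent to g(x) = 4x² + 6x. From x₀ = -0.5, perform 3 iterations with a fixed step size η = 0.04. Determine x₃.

-0.671392

g′(x) = 8x + 6
x₁ = -0.5 − 0.04·2 = -0.58
x₂ = -0.58 − 0.04·1.36 = -0.6344
x₃ = -0.6344 − 0.04·0.9248 = -0.671392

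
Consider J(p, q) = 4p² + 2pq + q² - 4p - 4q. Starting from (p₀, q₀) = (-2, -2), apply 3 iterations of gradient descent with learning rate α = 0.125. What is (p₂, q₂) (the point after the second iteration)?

(0.625, -0.125)

∇J = (8p + 2q - 4, 2p + 2q - 4)
(p₁, q₁) = (-2, -2) − 0.125·(-24, -12) = (1, -0.5)
(p₂, q₂) = (1, -0.5) − 0.125·(3, -3) = (0.625, -0.125)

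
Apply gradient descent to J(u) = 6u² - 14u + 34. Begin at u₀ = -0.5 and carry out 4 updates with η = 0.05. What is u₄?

1.124

J′(u) = 12u - 14
Step 1: J′(-0.5) = -20; u₁ = -0.5 − 0.05·(-20) = 0.5
Step 2: J′(0.5) = -8; u₂ = 0.5 − 0.05·(-8) = 0.9
Step 3: J′(0.9) = -3.2; u₃ = 0.9 − 0.05·(-3.2) = 1.06
Step 4: J′(1.06) = -1.28; u₄ = 1.06 − 0.05·(-1.28) = 1.124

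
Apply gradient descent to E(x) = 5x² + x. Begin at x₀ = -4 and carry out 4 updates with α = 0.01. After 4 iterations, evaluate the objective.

E′(x) = 10x + 1
Step 1: E′(-4) = -39; x₁ = -4 − 0.01·(-39) = -3.61
Step 2: E′(-3.61) = -35.1; x₂ = -3.61 − 0.01·(-35.1) = -3.259
Step 3: E′(-3.259) = -31.59; x₃ = -3.259 − 0.01·(-31.59) = -2.9431
Step 4: E′(-2.9431) = -28.431; x₄ = -2.9431 − 0.01·(-28.431) = -2.65879
E(-2.65879) = 32.6870313205

32.6870313205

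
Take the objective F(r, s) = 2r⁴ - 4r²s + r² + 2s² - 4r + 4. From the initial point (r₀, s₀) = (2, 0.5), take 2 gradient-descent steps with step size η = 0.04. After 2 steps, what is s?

∇F = (8r³ - 8rs + 2r - 4, -4r² + 4s)
(r₁, s₁) = (2, 0.5) − 0.04·(56, -14) = (-0.24, 1.06)
(r₂, s₂) = (-0.24, 1.06) − 0.04·(-2.555392, 4.0096) = (-0.13778432, 0.899616)
s = 0.899616

0.899616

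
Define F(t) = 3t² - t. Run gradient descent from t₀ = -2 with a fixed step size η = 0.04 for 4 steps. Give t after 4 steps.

-0.55618048

F′(t) = 6t - 1
Step 1: F′(-2) = -13; t₁ = -2 − 0.04·(-13) = -1.48
Step 2: F′(-1.48) = -9.88; t₂ = -1.48 − 0.04·(-9.88) = -1.0848
Step 3: F′(-1.0848) = -7.5088; t₃ = -1.0848 − 0.04·(-7.5088) = -0.784448
Step 4: F′(-0.784448) = -5.706688; t₄ = -0.784448 − 0.04·(-5.706688) = -0.55618048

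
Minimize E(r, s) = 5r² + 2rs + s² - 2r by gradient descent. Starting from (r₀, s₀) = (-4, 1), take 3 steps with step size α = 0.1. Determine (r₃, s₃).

∇E = (10r + 2s - 2, 2r + 2s)
Step 1: at (-4, 1), ∇E = (-40, -6) → (-4, 1) − 0.1·(-40, -6) = (0, 1.6)
Step 2: at (0, 1.6), ∇E = (1.2, 3.2) → (0, 1.6) − 0.1·(1.2, 3.2) = (-0.12, 1.28)
Step 3: at (-0.12, 1.28), ∇E = (-0.64, 2.32) → (-0.12, 1.28) − 0.1·(-0.64, 2.32) = (-0.056, 1.048)

(-0.056, 1.048)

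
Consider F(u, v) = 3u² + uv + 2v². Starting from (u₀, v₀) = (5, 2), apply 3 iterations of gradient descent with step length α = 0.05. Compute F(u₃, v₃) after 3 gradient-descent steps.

9.1387719375

∇F = (6u + v, u + 4v)
(u₁, v₁) = (5, 2) − 0.05·(32, 13) = (3.4, 1.35)
(u₂, v₂) = (3.4, 1.35) − 0.05·(21.75, 8.8) = (2.3125, 0.91)
(u₃, v₃) = (2.3125, 0.91) − 0.05·(14.785, 5.9525) = (1.57325, 0.612375)
F(1.57325, 0.612375) = 9.1387719375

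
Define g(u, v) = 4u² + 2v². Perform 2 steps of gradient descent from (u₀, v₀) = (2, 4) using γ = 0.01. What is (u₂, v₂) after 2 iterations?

∇g = (8u, 4v)
Step 1: at (2, 4), ∇g = (16, 16) → (2, 4) − 0.01·(16, 16) = (1.84, 3.84)
Step 2: at (1.84, 3.84), ∇g = (14.72, 15.36) → (1.84, 3.84) − 0.01·(14.72, 15.36) = (1.6928, 3.6864)

(1.6928, 3.6864)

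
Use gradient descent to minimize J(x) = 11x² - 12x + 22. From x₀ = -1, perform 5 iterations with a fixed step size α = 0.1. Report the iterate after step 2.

J′(x) = 22x - 12
Step 1: J′(-1) = -34; x₁ = -1 − 0.1·(-34) = 2.4
Step 2: J′(2.4) = 40.8; x₂ = 2.4 − 0.1·40.8 = -1.68

-1.68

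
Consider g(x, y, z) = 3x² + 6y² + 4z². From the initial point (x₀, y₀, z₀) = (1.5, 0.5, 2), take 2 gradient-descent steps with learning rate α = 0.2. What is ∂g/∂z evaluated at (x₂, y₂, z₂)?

∇g = (6x, 12y, 8z)
(x₁, y₁, z₁) = (1.5, 0.5, 2) − 0.2·(9, 6, 16) = (-0.3, -0.7, -1.2)
(x₂, y₂, z₂) = (-0.3, -0.7, -1.2) − 0.2·(-1.8, -8.4, -9.6) = (0.06, 0.98, 0.72)
∂g/∂z at (0.06, 0.98, 0.72) = 5.76

5.76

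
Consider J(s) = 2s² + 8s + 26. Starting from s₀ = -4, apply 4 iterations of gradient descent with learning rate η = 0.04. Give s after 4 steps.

-2.99574272

J′(s) = 4s + 8
Step 1: J′(-4) = -8; s₁ = -4 − 0.04·(-8) = -3.68
Step 2: J′(-3.68) = -6.72; s₂ = -3.68 − 0.04·(-6.72) = -3.4112
Step 3: J′(-3.4112) = -5.6448; s₃ = -3.4112 − 0.04·(-5.6448) = -3.185408
Step 4: J′(-3.185408) = -4.741632; s₄ = -3.185408 − 0.04·(-4.741632) = -2.99574272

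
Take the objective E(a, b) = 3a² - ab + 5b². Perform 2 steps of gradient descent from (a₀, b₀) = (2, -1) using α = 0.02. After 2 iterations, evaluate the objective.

∇E = (6a - b, -a + 10b)
Step 1: at (2, -1), ∇E = (13, -12) → (2, -1) − 0.02·(13, -12) = (1.74, -0.76)
Step 2: at (1.74, -0.76), ∇E = (11.2, -9.34) → (1.74, -0.76) − 0.02·(11.2, -9.34) = (1.516, -0.5732)
E(1.516, -0.5732) = 9.4065304

9.4065304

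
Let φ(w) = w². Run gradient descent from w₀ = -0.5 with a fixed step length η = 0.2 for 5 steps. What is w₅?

-0.03888

φ′(w) = 2w
Step 1: φ′(-0.5) = -1; w₁ = -0.5 − 0.2·(-1) = -0.3
Step 2: φ′(-0.3) = -0.6; w₂ = -0.3 − 0.2·(-0.6) = -0.18
Step 3: φ′(-0.18) = -0.36; w₃ = -0.18 − 0.2·(-0.36) = -0.108
Step 4: φ′(-0.108) = -0.216; w₄ = -0.108 − 0.2·(-0.216) = -0.0648
Step 5: φ′(-0.0648) = -0.1296; w₅ = -0.0648 − 0.2·(-0.1296) = -0.03888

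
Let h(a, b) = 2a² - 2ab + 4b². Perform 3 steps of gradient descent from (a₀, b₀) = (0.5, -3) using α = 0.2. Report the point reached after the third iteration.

∇h = (4a - 2b, -2a + 8b)
Step 1: at (0.5, -3), ∇h = (8, -25) → (0.5, -3) − 0.2·(8, -25) = (-1.1, 2)
Step 2: at (-1.1, 2), ∇h = (-8.4, 18.2) → (-1.1, 2) − 0.2·(-8.4, 18.2) = (0.58, -1.64)
Step 3: at (0.58, -1.64), ∇h = (5.6, -14.28) → (0.58, -1.64) − 0.2·(5.6, -14.28) = (-0.54, 1.216)

(-0.54, 1.216)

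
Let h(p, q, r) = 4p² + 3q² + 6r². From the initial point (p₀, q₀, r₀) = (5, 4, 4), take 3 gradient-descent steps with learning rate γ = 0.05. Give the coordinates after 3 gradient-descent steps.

(1.08, 1.372, 0.256)

∇h = (8p, 6q, 12r)
(p₁, q₁, r₁) = (5, 4, 4) − 0.05·(40, 24, 48) = (3, 2.8, 1.6)
(p₂, q₂, r₂) = (3, 2.8, 1.6) − 0.05·(24, 16.8, 19.2) = (1.8, 1.96, 0.64)
(p₃, q₃, r₃) = (1.8, 1.96, 0.64) − 0.05·(14.4, 11.76, 7.68) = (1.08, 1.372, 0.256)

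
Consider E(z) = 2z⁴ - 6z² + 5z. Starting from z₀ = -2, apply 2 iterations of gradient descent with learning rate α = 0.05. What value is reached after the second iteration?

E′(z) = 8z³ - 12z + 5
z₁ = -2 − 0.05·(-35) = -0.25
z₂ = -0.25 − 0.05·7.875 = -0.64375

-0.64375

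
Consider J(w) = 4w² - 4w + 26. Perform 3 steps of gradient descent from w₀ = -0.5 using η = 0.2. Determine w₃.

J′(w) = 8w - 4
w₁ = -0.5 − 0.2·(-8) = 1.1
w₂ = 1.1 − 0.2·4.8 = 0.14
w₃ = 0.14 − 0.2·(-2.88) = 0.716

0.716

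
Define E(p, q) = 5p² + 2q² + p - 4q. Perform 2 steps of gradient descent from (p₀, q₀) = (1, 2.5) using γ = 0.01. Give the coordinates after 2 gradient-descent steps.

∇E = (10p + 1, 4q - 4)
Step 1: at (1, 2.5), ∇E = (11, 6) → (1, 2.5) − 0.01·(11, 6) = (0.89, 2.44)
Step 2: at (0.89, 2.44), ∇E = (9.9, 5.76) → (0.89, 2.44) − 0.01·(9.9, 5.76) = (0.791, 2.3824)

(0.791, 2.3824)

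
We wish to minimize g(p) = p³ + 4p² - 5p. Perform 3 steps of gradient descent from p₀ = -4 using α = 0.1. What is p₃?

g′(p) = 3p² + 8p - 5
Step 1: g′(-4) = 11; p₁ = -4 − 0.1·11 = -5.1
Step 2: g′(-5.1) = 32.23; p₂ = -5.1 − 0.1·32.23 = -8.323
Step 3: g′(-8.323) = 136.232987; p₃ = -8.323 − 0.1·136.232987 = -21.9462987

-21.9462987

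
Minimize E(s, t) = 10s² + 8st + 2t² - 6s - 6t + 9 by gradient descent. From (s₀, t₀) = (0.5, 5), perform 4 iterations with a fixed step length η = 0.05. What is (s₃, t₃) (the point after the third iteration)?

∇E = (20s + 8t - 6, 8s + 4t - 6)
Step 1: at (0.5, 5), ∇E = (44, 18) → (0.5, 5) − 0.05·(44, 18) = (-1.7, 4.1)
Step 2: at (-1.7, 4.1), ∇E = (-7.2, -3.2) → (-1.7, 4.1) − 0.05·(-7.2, -3.2) = (-1.34, 4.26)
Step 3: at (-1.34, 4.26), ∇E = (1.28, 0.32) → (-1.34, 4.26) − 0.05·(1.28, 0.32) = (-1.404, 4.244)

(-1.404, 4.244)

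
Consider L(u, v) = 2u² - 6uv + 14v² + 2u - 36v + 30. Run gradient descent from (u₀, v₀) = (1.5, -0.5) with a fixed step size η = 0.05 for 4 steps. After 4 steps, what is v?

1.49365

∇L = (4u - 6v + 2, -6u + 28v - 36)
(u₁, v₁) = (1.5, -0.5) − 0.05·(11, -59) = (0.95, 2.45)
(u₂, v₂) = (0.95, 2.45) − 0.05·(-8.9, 26.9) = (1.395, 1.105)
(u₃, v₃) = (1.395, 1.105) − 0.05·(0.95, -13.43) = (1.3475, 1.7765)
(u₄, v₄) = (1.3475, 1.7765) − 0.05·(-3.269, 5.657) = (1.51095, 1.49365)
v = 1.49365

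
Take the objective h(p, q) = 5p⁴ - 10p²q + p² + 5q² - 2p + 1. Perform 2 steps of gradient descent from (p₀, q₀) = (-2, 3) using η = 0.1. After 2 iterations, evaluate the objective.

96738.60653948928

∇h = (20p³ - 20pq + 2p - 2, -10p² + 10q)
(p₁, q₁) = (-2, 3) − 0.1·(-46, -10) = (2.6, 4)
(p₂, q₂) = (2.6, 4) − 0.1·(146.72, -27.6) = (-12.072, 6.76)
h(-12.072, 6.76) = 96738.60653948928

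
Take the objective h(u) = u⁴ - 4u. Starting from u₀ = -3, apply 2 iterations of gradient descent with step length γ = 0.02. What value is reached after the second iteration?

-0.64488192

h′(u) = 4u³ - 4
Step 1: h′(-3) = -112; u₁ = -3 − 0.02·(-112) = -0.76
Step 2: h′(-0.76) = -5.755904; u₂ = -0.76 − 0.02·(-5.755904) = -0.64488192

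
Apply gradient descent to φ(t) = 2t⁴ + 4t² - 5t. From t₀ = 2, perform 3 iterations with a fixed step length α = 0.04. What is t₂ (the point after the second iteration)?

φ′(t) = 8t³ + 8t - 5
t₁ = 2 − 0.04·75 = -1
t₂ = -1 − 0.04·(-21) = -0.16

-0.16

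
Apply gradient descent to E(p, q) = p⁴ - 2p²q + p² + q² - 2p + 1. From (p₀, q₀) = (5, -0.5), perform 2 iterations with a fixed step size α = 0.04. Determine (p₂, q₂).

∇E = (4p³ - 4pq + 2p - 2, -2p² + 2q)
Step 1: at (5, -0.5), ∇E = (518, -51) → (5, -0.5) − 0.04·(518, -51) = (-15.72, 1.54)
Step 2: at (-15.72, 1.54), ∇E = (-15475.409792, -491.1568) → (-15.72, 1.54) − 0.04·(-15475.409792, -491.1568) = (603.29639168, 21.186272)

(603.29639168, 21.186272)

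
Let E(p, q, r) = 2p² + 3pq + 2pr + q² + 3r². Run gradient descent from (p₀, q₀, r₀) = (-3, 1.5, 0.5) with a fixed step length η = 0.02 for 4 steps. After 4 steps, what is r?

∇E = (4p + 3q + 2r, 3p + 2q, 2p + 6r)
Step 1: at (-3, 1.5, 0.5), ∇E = (-6.5, -6, -3) → (-3, 1.5, 0.5) − 0.02·(-6.5, -6, -3) = (-2.87, 1.62, 0.56)
Step 2: at (-2.87, 1.62, 0.56), ∇E = (-5.5, -5.37, -2.38) → (-2.87, 1.62, 0.56) − 0.02·(-5.5, -5.37, -2.38) = (-2.76, 1.7274, 0.6076)
Step 3: at (-2.76, 1.7274, 0.6076), ∇E = (-4.6426, -4.8252, -1.8744) → (-2.76, 1.7274, 0.6076) − 0.02·(-4.6426, -4.8252, -1.8744) = (-2.667148, 1.823904, 0.645088)
Step 4: at (-2.667148, 1.823904, 0.645088), ∇E = (-3.906704, -4.353636, -1.463768) → (-2.667148, 1.823904, 0.645088) − 0.02·(-3.906704, -4.353636, -1.463768) = (-2.58901392, 1.91097672, 0.67436336)
r = 0.67436336

0.67436336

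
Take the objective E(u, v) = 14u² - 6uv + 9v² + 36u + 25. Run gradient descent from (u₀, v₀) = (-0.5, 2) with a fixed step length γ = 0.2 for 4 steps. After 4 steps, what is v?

113.3984

∇E = (28u - 6v + 36, -6u + 18v)
Step 1: at (-0.5, 2), ∇E = (10, 39) → (-0.5, 2) − 0.2·(10, 39) = (-2.5, -5.8)
Step 2: at (-2.5, -5.8), ∇E = (0.8, -89.4) → (-2.5, -5.8) − 0.2·(0.8, -89.4) = (-2.66, 12.08)
Step 3: at (-2.66, 12.08), ∇E = (-110.96, 233.4) → (-2.66, 12.08) − 0.2·(-110.96, 233.4) = (19.532, -34.6)
Step 4: at (19.532, -34.6), ∇E = (790.496, -739.992) → (19.532, -34.6) − 0.2·(790.496, -739.992) = (-138.5672, 113.3984)
v = 113.3984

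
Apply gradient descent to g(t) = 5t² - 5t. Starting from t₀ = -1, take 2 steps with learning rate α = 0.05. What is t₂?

0.125

g′(t) = 10t - 5
t₁ = -1 − 0.05·(-15) = -0.25
t₂ = -0.25 − 0.05·(-7.5) = 0.125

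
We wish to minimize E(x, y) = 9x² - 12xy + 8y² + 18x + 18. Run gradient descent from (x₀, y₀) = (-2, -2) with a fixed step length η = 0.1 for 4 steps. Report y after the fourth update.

∇E = (18x - 12y + 18, -12x + 16y)
Step 1: at (-2, -2), ∇E = (6, -8) → (-2, -2) − 0.1·(6, -8) = (-2.6, -1.2)
Step 2: at (-2.6, -1.2), ∇E = (-14.4, 12) → (-2.6, -1.2) − 0.1·(-14.4, 12) = (-1.16, -2.4)
Step 3: at (-1.16, -2.4), ∇E = (25.92, -24.48) → (-1.16, -2.4) − 0.1·(25.92, -24.48) = (-3.752, 0.048)
Step 4: at (-3.752, 0.048), ∇E = (-50.112, 45.792) → (-3.752, 0.048) − 0.1·(-50.112, 45.792) = (1.2592, -4.5312)
y = -4.5312

-4.5312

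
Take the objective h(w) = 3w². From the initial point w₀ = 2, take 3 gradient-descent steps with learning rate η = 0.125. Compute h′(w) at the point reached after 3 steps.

0.1875

h′(w) = 6w
Step 1: h′(2) = 12; w₁ = 2 − 0.125·12 = 0.5
Step 2: h′(0.5) = 3; w₂ = 0.5 − 0.125·3 = 0.125
Step 3: h′(0.125) = 0.75; w₃ = 0.125 − 0.125·0.75 = 0.03125
h′(w) at (0.03125) = 0.1875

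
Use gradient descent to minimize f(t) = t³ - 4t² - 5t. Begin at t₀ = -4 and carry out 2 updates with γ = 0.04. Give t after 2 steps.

f′(t) = 3t² - 8t - 5
t₁ = -4 − 0.04·75 = -7
t₂ = -7 − 0.04·198 = -14.92

-14.92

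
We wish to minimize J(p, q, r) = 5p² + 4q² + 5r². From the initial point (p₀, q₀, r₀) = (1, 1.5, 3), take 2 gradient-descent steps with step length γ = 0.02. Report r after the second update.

1.92

∇J = (10p, 8q, 10r)
(p₁, q₁, r₁) = (1, 1.5, 3) − 0.02·(10, 12, 30) = (0.8, 1.26, 2.4)
(p₂, q₂, r₂) = (0.8, 1.26, 2.4) − 0.02·(8, 10.08, 24) = (0.64, 1.0584, 1.92)
r = 1.92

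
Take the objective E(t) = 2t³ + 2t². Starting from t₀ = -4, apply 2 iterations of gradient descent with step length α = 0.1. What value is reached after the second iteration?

-93.6

E′(t) = 6t² + 4t
Step 1: E′(-4) = 80; t₁ = -4 − 0.1·80 = -12
Step 2: E′(-12) = 816; t₂ = -12 − 0.1·816 = -93.6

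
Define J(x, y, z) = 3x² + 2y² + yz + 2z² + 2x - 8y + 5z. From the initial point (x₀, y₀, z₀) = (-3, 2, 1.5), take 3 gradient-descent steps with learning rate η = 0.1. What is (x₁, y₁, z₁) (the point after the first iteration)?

∇J = (6x + 2, 4y + z - 8, y + 4z + 5)
Step 1: at (-3, 2, 1.5), ∇J = (-16, 1.5, 13) → (-3, 2, 1.5) − 0.1·(-16, 1.5, 13) = (-1.4, 1.85, 0.2)

(-1.4, 1.85, 0.2)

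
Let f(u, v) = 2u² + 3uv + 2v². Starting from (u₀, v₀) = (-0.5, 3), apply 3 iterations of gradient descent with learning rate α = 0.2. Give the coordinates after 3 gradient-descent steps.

(-0.976, 0.816)

∇f = (4u + 3v, 3u + 4v)
(u₁, v₁) = (-0.5, 3) − 0.2·(7, 10.5) = (-1.9, 0.9)
(u₂, v₂) = (-1.9, 0.9) − 0.2·(-4.9, -2.1) = (-0.92, 1.32)
(u₃, v₃) = (-0.92, 1.32) − 0.2·(0.28, 2.52) = (-0.976, 0.816)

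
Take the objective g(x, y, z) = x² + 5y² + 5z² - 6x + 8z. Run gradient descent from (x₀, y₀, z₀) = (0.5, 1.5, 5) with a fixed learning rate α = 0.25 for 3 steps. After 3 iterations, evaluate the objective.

2031.9453125

∇g = (2x - 6, 10y, 10z + 8)
Step 1: at (0.5, 1.5, 5), ∇g = (-5, 15, 58) → (0.5, 1.5, 5) − 0.25·(-5, 15, 58) = (1.75, -2.25, -9.5)
Step 2: at (1.75, -2.25, -9.5), ∇g = (-2.5, -22.5, -87) → (1.75, -2.25, -9.5) − 0.25·(-2.5, -22.5, -87) = (2.375, 3.375, 12.25)
Step 3: at (2.375, 3.375, 12.25), ∇g = (-1.25, 33.75, 130.5) → (2.375, 3.375, 12.25) − 0.25·(-1.25, 33.75, 130.5) = (2.6875, -5.0625, -20.375)
g(2.6875, -5.0625, -20.375) = 2031.9453125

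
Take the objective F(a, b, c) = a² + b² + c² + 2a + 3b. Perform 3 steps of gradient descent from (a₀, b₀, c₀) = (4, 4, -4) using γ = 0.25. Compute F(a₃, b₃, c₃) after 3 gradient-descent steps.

∇F = (2a + 2, 2b + 3, 2c)
(a₁, b₁, c₁) = (4, 4, -4) − 0.25·(10, 11, -8) = (1.5, 1.25, -2)
(a₂, b₂, c₂) = (1.5, 1.25, -2) − 0.25·(5, 5.5, -4) = (0.25, -0.125, -1)
(a₃, b₃, c₃) = (0.25, -0.125, -1) − 0.25·(2.5, 2.75, -2) = (-0.375, -0.8125, -0.5)
F(-0.375, -0.8125, -0.5) = -2.13671875

-2.13671875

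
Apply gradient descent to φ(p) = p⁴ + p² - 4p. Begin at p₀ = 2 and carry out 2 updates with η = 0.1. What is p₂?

φ′(p) = 4p³ + 2p - 4
Step 1: φ′(2) = 32; p₁ = 2 − 0.1·32 = -1.2
Step 2: φ′(-1.2) = -13.312; p₂ = -1.2 − 0.1·(-13.312) = 0.1312

0.1312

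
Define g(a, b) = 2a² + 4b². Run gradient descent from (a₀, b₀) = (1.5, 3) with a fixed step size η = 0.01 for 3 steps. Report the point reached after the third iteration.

∇g = (4a, 8b)
(a₁, b₁) = (1.5, 3) − 0.01·(6, 24) = (1.44, 2.76)
(a₂, b₂) = (1.44, 2.76) − 0.01·(5.76, 22.08) = (1.3824, 2.5392)
(a₃, b₃) = (1.3824, 2.5392) − 0.01·(5.5296, 20.3136) = (1.327104, 2.336064)

(1.327104, 2.336064)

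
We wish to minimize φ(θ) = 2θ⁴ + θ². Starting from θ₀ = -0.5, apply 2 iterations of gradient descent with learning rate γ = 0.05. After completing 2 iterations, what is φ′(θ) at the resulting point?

-0.967949852672

φ′(θ) = 8θ³ + 2θ
Step 1: φ′(-0.5) = -2; θ₁ = -0.5 − 0.05·(-2) = -0.4
Step 2: φ′(-0.4) = -1.312; θ₂ = -0.4 − 0.05·(-1.312) = -0.3344
φ′(θ) at (-0.3344) = -0.967949852672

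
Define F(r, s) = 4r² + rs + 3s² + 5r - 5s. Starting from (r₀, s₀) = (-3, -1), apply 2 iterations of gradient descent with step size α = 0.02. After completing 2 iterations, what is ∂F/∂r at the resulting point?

∇F = (8r + s + 5, r + 6s - 5)
Step 1: at (-3, -1), ∇F = (-20, -14) → (-3, -1) − 0.02·(-20, -14) = (-2.6, -0.72)
Step 2: at (-2.6, -0.72), ∇F = (-16.52, -11.92) → (-2.6, -0.72) − 0.02·(-16.52, -11.92) = (-2.2696, -0.4816)
∂F/∂r at (-2.2696, -0.4816) = -13.6384

-13.6384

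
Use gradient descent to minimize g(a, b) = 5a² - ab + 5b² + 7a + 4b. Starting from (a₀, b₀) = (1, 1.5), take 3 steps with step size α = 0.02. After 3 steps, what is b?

∇g = (10a - b + 7, -a + 10b + 4)
(a₁, b₁) = (1, 1.5) − 0.02·(15.5, 18) = (0.69, 1.14)
(a₂, b₂) = (0.69, 1.14) − 0.02·(12.76, 14.71) = (0.4348, 0.8458)
(a₃, b₃) = (0.4348, 0.8458) − 0.02·(10.5022, 12.0232) = (0.224756, 0.605336)
b = 0.605336

0.605336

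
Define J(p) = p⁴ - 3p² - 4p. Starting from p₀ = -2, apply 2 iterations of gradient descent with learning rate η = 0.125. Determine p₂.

1.75

J′(p) = 4p³ - 6p - 4
Step 1: J′(-2) = -24; p₁ = -2 − 0.125·(-24) = 1
Step 2: J′(1) = -6; p₂ = 1 − 0.125·(-6) = 1.75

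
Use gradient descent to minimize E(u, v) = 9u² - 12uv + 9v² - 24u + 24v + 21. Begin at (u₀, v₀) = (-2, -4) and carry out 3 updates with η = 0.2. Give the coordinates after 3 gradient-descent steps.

∇E = (18u - 12v - 24, -12u + 18v + 24)
(u₁, v₁) = (-2, -4) − 0.2·(-12, -24) = (0.4, 0.8)
(u₂, v₂) = (0.4, 0.8) − 0.2·(-26.4, 33.6) = (5.68, -5.92)
(u₃, v₃) = (5.68, -5.92) − 0.2·(149.28, -150.72) = (-24.176, 24.224)

(-24.176, 24.224)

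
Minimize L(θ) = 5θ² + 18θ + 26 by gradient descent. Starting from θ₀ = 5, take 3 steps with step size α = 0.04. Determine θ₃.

L′(θ) = 10θ + 18
θ₁ = 5 − 0.04·68 = 2.28
θ₂ = 2.28 − 0.04·40.8 = 0.648
θ₃ = 0.648 − 0.04·24.48 = -0.3312

-0.3312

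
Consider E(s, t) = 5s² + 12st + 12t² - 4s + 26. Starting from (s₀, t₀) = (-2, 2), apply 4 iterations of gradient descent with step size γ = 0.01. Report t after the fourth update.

∇E = (10s + 12t - 4, 12s + 24t)
(s₁, t₁) = (-2, 2) − 0.01·(0, 24) = (-2, 1.76)
(s₂, t₂) = (-2, 1.76) − 0.01·(-2.88, 18.24) = (-1.9712, 1.5776)
(s₃, t₃) = (-1.9712, 1.5776) − 0.01·(-4.7808, 14.208) = (-1.923392, 1.43552)
(s₄, t₄) = (-1.923392, 1.43552) − 0.01·(-6.00768, 11.371776) = (-1.8633152, 1.32180224)
t = 1.32180224

1.32180224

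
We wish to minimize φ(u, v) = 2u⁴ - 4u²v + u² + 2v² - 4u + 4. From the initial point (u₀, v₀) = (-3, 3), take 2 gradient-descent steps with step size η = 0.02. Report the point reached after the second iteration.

(0.20126208, 3.202112)

∇φ = (8u³ - 8uv + 2u - 4, -4u² + 4v)
(u₁, v₁) = (-3, 3) − 0.02·(-154, -24) = (0.08, 3.48)
(u₂, v₂) = (0.08, 3.48) − 0.02·(-6.063104, 13.8944) = (0.20126208, 3.202112)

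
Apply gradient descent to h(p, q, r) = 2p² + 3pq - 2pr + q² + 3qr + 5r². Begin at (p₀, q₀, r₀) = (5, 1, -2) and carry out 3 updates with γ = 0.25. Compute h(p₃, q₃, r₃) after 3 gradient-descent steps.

∇h = (4p + 3q - 2r, 3p + 2q + 3r, -2p + 3q + 10r)
Step 1: at (5, 1, -2), ∇h = (27, 11, -27) → (5, 1, -2) − 0.25·(27, 11, -27) = (-1.75, -1.75, 4.75)
Step 2: at (-1.75, -1.75, 4.75), ∇h = (-21.75, 5.5, 45.75) → (-1.75, -1.75, 4.75) − 0.25·(-21.75, 5.5, 45.75) = (3.6875, -3.125, -6.6875)
Step 3: at (3.6875, -3.125, -6.6875), ∇h = (18.75, -15.25, -83.625) → (3.6875, -3.125, -6.6875) − 0.25·(18.75, -15.25, -83.625) = (-1, 0.6875, 14.21875)
h(-1, 0.6875, 14.21875) = 1069.0380859375

1069.0380859375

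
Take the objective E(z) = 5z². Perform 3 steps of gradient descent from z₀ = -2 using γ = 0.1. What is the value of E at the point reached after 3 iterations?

E′(z) = 10z
Step 1: E′(-2) = -20; z₁ = -2 − 0.1·(-20) = 0
Step 2: E′(0) = 0; z₂ = 0 − 0.1·0 = 0
Step 3: E′(0) = 0; z₃ = 0 − 0.1·0 = 0
E(0) = 0

0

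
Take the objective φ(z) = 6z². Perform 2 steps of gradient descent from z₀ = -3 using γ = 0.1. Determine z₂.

-0.12

φ′(z) = 12z
z₁ = -3 − 0.1·(-36) = 0.6
z₂ = 0.6 − 0.1·7.2 = -0.12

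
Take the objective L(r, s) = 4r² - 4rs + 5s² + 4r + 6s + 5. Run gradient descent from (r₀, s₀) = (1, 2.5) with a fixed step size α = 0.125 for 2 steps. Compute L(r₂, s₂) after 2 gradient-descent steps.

3.3642578125

∇L = (8r - 4s + 4, -4r + 10s + 6)
(r₁, s₁) = (1, 2.5) − 0.125·(2, 27) = (0.75, -0.875)
(r₂, s₂) = (0.75, -0.875) − 0.125·(13.5, -5.75) = (-0.9375, -0.15625)
L(-0.9375, -0.15625) = 3.3642578125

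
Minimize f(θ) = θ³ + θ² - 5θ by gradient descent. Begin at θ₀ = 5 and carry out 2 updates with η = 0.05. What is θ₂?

1

f′(θ) = 3θ² + 2θ - 5
Step 1: f′(5) = 80; θ₁ = 5 − 0.05·80 = 1
Step 2: f′(1) = 0; θ₂ = 1 − 0.05·0 = 1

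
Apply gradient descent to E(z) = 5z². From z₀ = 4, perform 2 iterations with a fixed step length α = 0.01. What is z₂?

E′(z) = 10z
z₁ = 4 − 0.01·40 = 3.6
z₂ = 3.6 − 0.01·36 = 3.24

3.24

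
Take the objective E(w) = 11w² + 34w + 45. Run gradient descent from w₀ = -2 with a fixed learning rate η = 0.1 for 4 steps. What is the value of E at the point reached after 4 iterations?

28.499584

E′(w) = 22w + 34
Step 1: E′(-2) = -10; w₁ = -2 − 0.1·(-10) = -1
Step 2: E′(-1) = 12; w₂ = -1 − 0.1·12 = -2.2
Step 3: E′(-2.2) = -14.4; w₃ = -2.2 − 0.1·(-14.4) = -0.76
Step 4: E′(-0.76) = 17.28; w₄ = -0.76 − 0.1·17.28 = -2.488
E(-2.488) = 28.499584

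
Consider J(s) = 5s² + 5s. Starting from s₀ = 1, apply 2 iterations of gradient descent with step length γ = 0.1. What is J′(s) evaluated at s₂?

J′(s) = 10s + 5
s₁ = 1 − 0.1·15 = -0.5
s₂ = -0.5 − 0.1·0 = -0.5
J′(s) at (-0.5) = 0

0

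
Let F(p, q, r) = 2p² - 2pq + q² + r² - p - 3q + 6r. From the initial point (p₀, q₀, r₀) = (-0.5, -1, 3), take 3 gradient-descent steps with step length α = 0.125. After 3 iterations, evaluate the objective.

∇F = (4p - 2q - 1, -2p + 2q - 3, 2r + 6)
Step 1: at (-0.5, -1, 3), ∇F = (-1, -4, 12) → (-0.5, -1, 3) − 0.125·(-1, -4, 12) = (-0.375, -0.5, 1.5)
Step 2: at (-0.375, -0.5, 1.5), ∇F = (-1.5, -3.25, 9) → (-0.375, -0.5, 1.5) − 0.125·(-1.5, -3.25, 9) = (-0.1875, -0.09375, 0.375)
Step 3: at (-0.1875, -0.09375, 0.375), ∇F = (-1.5625, -2.8125, 6.75) → (-0.1875, -0.09375, 0.375) − 0.125·(-1.5625, -2.8125, 6.75) = (0.0078125, 0.2578125, -0.46875)
F(0.0078125, 0.2578125, -0.46875) = -3.31146240234375

-3.31146240234375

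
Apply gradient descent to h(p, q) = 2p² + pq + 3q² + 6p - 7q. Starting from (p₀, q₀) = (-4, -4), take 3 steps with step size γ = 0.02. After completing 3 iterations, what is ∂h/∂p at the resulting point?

∇h = (4p + q + 6, p + 6q - 7)
(p₁, q₁) = (-4, -4) − 0.02·(-14, -35) = (-3.72, -3.3)
(p₂, q₂) = (-3.72, -3.3) − 0.02·(-12.18, -30.52) = (-3.4764, -2.6896)
(p₃, q₃) = (-3.4764, -2.6896) − 0.02·(-10.5952, -26.614) = (-3.264496, -2.15732)
∂h/∂p at (-3.264496, -2.15732) = -9.215304

-9.215304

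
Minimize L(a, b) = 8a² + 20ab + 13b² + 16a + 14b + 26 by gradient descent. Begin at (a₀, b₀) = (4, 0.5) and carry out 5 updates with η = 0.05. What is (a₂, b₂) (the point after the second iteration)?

(3.95, 1.255)

∇L = (16a + 20b + 16, 20a + 26b + 14)
(a₁, b₁) = (4, 0.5) − 0.05·(90, 107) = (-0.5, -4.85)
(a₂, b₂) = (-0.5, -4.85) − 0.05·(-89, -122.1) = (3.95, 1.255)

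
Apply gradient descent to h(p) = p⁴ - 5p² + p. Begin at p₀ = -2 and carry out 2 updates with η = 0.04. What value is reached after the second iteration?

-1.61657344

h′(p) = 4p³ - 10p + 1
p₁ = -2 − 0.04·(-11) = -1.56
p₂ = -1.56 − 0.04·1.414336 = -1.61657344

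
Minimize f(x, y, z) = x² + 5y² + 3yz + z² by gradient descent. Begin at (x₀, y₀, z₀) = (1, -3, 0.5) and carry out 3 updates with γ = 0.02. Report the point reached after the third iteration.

∇f = (2x, 10y + 3z, 3y + 2z)
(x₁, y₁, z₁) = (1, -3, 0.5) − 0.02·(2, -28.5, -8) = (0.96, -2.43, 0.66)
(x₂, y₂, z₂) = (0.96, -2.43, 0.66) − 0.02·(1.92, -22.32, -5.97) = (0.9216, -1.9836, 0.7794)
(x₃, y₃, z₃) = (0.9216, -1.9836, 0.7794) − 0.02·(1.8432, -17.4978, -4.392) = (0.884736, -1.633644, 0.86724)

(0.884736, -1.633644, 0.86724)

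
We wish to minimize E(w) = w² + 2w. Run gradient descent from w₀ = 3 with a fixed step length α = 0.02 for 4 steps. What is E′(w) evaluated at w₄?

E′(w) = 2w + 2
Step 1: E′(3) = 8; w₁ = 3 − 0.02·8 = 2.84
Step 2: E′(2.84) = 7.68; w₂ = 2.84 − 0.02·7.68 = 2.6864
Step 3: E′(2.6864) = 7.3728; w₃ = 2.6864 − 0.02·7.3728 = 2.538944
Step 4: E′(2.538944) = 7.077888; w₄ = 2.538944 − 0.02·7.077888 = 2.39738624
E′(w) at (2.39738624) = 6.79477248

6.79477248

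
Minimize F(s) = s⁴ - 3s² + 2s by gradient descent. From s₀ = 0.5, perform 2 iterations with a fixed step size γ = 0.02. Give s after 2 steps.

0.52058792

F′(s) = 4s³ - 6s + 2
s₁ = 0.5 − 0.02·(-0.5) = 0.51
s₂ = 0.51 − 0.02·(-0.529396) = 0.52058792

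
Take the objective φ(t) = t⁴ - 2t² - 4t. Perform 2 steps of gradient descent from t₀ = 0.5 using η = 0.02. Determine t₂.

0.72064152

φ′(t) = 4t³ - 4t - 4
Step 1: φ′(0.5) = -5.5; t₁ = 0.5 − 0.02·(-5.5) = 0.61
Step 2: φ′(0.61) = -5.532076; t₂ = 0.61 − 0.02·(-5.532076) = 0.72064152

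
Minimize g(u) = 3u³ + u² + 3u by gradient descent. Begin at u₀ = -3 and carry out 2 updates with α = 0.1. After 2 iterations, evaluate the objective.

g′(u) = 9u² + 2u + 3
Step 1: g′(-3) = 78; u₁ = -3 − 0.1·78 = -10.8
Step 2: g′(-10.8) = 1031.16; u₂ = -10.8 − 0.1·1031.16 = -113.916
g(-113.916) = -4422179.154621888

-4422179.154621888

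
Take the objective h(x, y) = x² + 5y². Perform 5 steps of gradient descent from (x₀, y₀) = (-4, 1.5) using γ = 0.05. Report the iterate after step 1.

∇h = (2x, 10y)
(x₁, y₁) = (-4, 1.5) − 0.05·(-8, 15) = (-3.6, 0.75)

(-3.6, 0.75)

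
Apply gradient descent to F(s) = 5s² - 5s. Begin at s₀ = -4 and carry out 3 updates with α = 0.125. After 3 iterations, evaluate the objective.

-1.22528076171875

F′(s) = 10s - 5
s₁ = -4 − 0.125·(-45) = 1.625
s₂ = 1.625 − 0.125·11.25 = 0.21875
s₃ = 0.21875 − 0.125·(-2.8125) = 0.5703125
F(0.5703125) = -1.22528076171875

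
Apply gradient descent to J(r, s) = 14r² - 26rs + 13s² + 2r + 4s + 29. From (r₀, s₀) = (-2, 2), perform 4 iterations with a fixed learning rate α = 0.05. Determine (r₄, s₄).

∇J = (28r - 26s + 2, -26r + 26s + 4)
(r₁, s₁) = (-2, 2) − 0.05·(-106, 108) = (3.3, -3.4)
(r₂, s₂) = (3.3, -3.4) − 0.05·(182.8, -170.2) = (-5.84, 5.11)
(r₃, s₃) = (-5.84, 5.11) − 0.05·(-294.38, 288.7) = (8.879, -9.325)
(r₄, s₄) = (8.879, -9.325) − 0.05·(493.062, -469.304) = (-15.7741, 14.1402)

(-15.7741, 14.1402)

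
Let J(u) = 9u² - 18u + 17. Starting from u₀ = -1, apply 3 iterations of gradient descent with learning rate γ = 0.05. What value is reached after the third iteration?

0.998

J′(u) = 18u - 18
Step 1: J′(-1) = -36; u₁ = -1 − 0.05·(-36) = 0.8
Step 2: J′(0.8) = -3.6; u₂ = 0.8 − 0.05·(-3.6) = 0.98
Step 3: J′(0.98) = -0.36; u₃ = 0.98 − 0.05·(-0.36) = 0.998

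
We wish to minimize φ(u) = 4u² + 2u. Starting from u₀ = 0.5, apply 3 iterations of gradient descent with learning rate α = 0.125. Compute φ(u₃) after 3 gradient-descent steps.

φ′(u) = 8u + 2
u₁ = 0.5 − 0.125·6 = -0.25
u₂ = -0.25 − 0.125·0 = -0.25
u₃ = -0.25 − 0.125·0 = -0.25
φ(-0.25) = -0.25

-0.25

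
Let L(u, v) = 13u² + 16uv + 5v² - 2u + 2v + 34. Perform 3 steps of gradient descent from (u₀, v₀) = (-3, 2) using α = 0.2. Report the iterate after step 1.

(6.6, 7.2)

∇L = (26u + 16v - 2, 16u + 10v + 2)
Step 1: at (-3, 2), ∇L = (-48, -26) → (-3, 2) − 0.2·(-48, -26) = (6.6, 7.2)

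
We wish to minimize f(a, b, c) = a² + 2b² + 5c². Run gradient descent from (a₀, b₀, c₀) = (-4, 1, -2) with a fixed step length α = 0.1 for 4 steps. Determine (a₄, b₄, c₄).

(-1.6384, 0.1296, 0)

∇f = (2a, 4b, 10c)
(a₁, b₁, c₁) = (-4, 1, -2) − 0.1·(-8, 4, -20) = (-3.2, 0.6, 0)
(a₂, b₂, c₂) = (-3.2, 0.6, 0) − 0.1·(-6.4, 2.4, 0) = (-2.56, 0.36, 0)
(a₃, b₃, c₃) = (-2.56, 0.36, 0) − 0.1·(-5.12, 1.44, 0) = (-2.048, 0.216, 0)
(a₄, b₄, c₄) = (-2.048, 0.216, 0) − 0.1·(-4.096, 0.864, 0) = (-1.6384, 0.1296, 0)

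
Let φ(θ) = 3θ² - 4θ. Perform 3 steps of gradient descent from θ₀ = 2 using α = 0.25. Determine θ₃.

0.5

φ′(θ) = 6θ - 4
Step 1: φ′(2) = 8; θ₁ = 2 − 0.25·8 = 0
Step 2: φ′(0) = -4; θ₂ = 0 − 0.25·(-4) = 1
Step 3: φ′(1) = 2; θ₃ = 1 − 0.25·2 = 0.5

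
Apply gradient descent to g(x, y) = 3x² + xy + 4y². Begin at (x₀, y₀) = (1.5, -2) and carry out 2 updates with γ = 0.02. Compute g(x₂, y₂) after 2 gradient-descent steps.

∇g = (6x + y, x + 8y)
(x₁, y₁) = (1.5, -2) − 0.02·(7, -14.5) = (1.36, -1.71)
(x₂, y₂) = (1.36, -1.71) − 0.02·(6.45, -12.32) = (1.231, -1.4636)
g(1.231, -1.4636) = 11.31289124

11.31289124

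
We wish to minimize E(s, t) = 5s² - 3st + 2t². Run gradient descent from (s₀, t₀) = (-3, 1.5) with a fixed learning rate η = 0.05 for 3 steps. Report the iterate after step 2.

∇E = (10s - 3t, -3s + 4t)
(s₁, t₁) = (-3, 1.5) − 0.05·(-34.5, 15) = (-1.275, 0.75)
(s₂, t₂) = (-1.275, 0.75) − 0.05·(-15, 6.825) = (-0.525, 0.40875)

(-0.525, 0.40875)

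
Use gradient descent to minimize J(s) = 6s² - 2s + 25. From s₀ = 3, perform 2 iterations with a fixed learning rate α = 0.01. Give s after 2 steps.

2.3608

J′(s) = 12s - 2
s₁ = 3 − 0.01·34 = 2.66
s₂ = 2.66 − 0.01·29.92 = 2.3608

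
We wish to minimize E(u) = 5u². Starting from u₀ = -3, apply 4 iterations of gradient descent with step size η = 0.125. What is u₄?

-0.01171875

E′(u) = 10u
Step 1: E′(-3) = -30; u₁ = -3 − 0.125·(-30) = 0.75
Step 2: E′(0.75) = 7.5; u₂ = 0.75 − 0.125·7.5 = -0.1875
Step 3: E′(-0.1875) = -1.875; u₃ = -0.1875 − 0.125·(-1.875) = 0.046875
Step 4: E′(0.046875) = 0.46875; u₄ = 0.046875 − 0.125·0.46875 = -0.01171875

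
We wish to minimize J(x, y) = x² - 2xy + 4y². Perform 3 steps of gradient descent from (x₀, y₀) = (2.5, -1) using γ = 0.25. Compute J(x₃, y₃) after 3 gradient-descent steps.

∇J = (2x - 2y, -2x + 8y)
(x₁, y₁) = (2.5, -1) − 0.25·(7, -13) = (0.75, 2.25)
(x₂, y₂) = (0.75, 2.25) − 0.25·(-3, 16.5) = (1.5, -1.875)
(x₃, y₃) = (1.5, -1.875) − 0.25·(6.75, -18) = (-0.1875, 2.625)
J(-0.1875, 2.625) = 28.58203125

28.58203125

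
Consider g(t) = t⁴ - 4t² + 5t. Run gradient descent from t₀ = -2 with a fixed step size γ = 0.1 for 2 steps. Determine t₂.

g′(t) = 4t³ - 8t + 5
Step 1: g′(-2) = -11; t₁ = -2 − 0.1·(-11) = -0.9
Step 2: g′(-0.9) = 9.284; t₂ = -0.9 − 0.1·9.284 = -1.8284

-1.8284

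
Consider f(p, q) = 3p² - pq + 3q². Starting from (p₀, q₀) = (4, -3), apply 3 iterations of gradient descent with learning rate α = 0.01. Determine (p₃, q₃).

(3.243937, -2.386562)

∇f = (6p - q, -p + 6q)
(p₁, q₁) = (4, -3) − 0.01·(27, -22) = (3.73, -2.78)
(p₂, q₂) = (3.73, -2.78) − 0.01·(25.16, -20.41) = (3.4784, -2.5759)
(p₃, q₃) = (3.4784, -2.5759) − 0.01·(23.4463, -18.9338) = (3.243937, -2.386562)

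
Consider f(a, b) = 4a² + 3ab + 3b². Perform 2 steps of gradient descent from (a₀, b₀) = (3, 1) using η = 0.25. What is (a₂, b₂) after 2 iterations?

(5.8125, 4.1875)

∇f = (8a + 3b, 3a + 6b)
Step 1: at (3, 1), ∇f = (27, 15) → (3, 1) − 0.25·(27, 15) = (-3.75, -2.75)
Step 2: at (-3.75, -2.75), ∇f = (-38.25, -27.75) → (-3.75, -2.75) − 0.25·(-38.25, -27.75) = (5.8125, 4.1875)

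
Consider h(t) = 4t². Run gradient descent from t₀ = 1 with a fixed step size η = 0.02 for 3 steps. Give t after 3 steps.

h′(t) = 8t
Step 1: h′(1) = 8; t₁ = 1 − 0.02·8 = 0.84
Step 2: h′(0.84) = 6.72; t₂ = 0.84 − 0.02·6.72 = 0.7056
Step 3: h′(0.7056) = 5.6448; t₃ = 0.7056 − 0.02·5.6448 = 0.592704

0.592704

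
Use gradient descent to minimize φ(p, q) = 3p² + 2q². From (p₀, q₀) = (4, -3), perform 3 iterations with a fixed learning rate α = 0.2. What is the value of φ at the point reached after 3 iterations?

∇φ = (6p, 4q)
Step 1: at (4, -3), ∇φ = (24, -12) → (4, -3) − 0.2·(24, -12) = (-0.8, -0.6)
Step 2: at (-0.8, -0.6), ∇φ = (-4.8, -2.4) → (-0.8, -0.6) − 0.2·(-4.8, -2.4) = (0.16, -0.12)
Step 3: at (0.16, -0.12), ∇φ = (0.96, -0.48) → (0.16, -0.12) − 0.2·(0.96, -0.48) = (-0.032, -0.024)
φ(-0.032, -0.024) = 0.004224

0.004224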